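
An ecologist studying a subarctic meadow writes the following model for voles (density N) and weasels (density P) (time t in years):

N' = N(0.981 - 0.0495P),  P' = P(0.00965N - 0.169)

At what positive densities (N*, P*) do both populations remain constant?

N* ≈ 17.5, P* ≈ 19.8

Set dP/dt = 0 with P > 0: 0.00965N - 0.169 = 0, so N* = 0.169/0.00965 = 17.5.
Set dN/dt = 0 with N > 0: 0.981 - 0.0495P = 0, so P* = 0.981/0.0495 = 19.8.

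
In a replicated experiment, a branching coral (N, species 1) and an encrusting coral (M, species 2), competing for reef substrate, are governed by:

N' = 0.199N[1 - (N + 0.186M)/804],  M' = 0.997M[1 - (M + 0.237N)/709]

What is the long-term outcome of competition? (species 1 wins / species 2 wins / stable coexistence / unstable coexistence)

stable coexistence

Compare the nullcline intercepts: K1/α12 = 804/0.186 = 4320 > K2 = 709; K2/α21 = 709/0.237 = 2990 > K1 = 804.
Since both inequalities hold, each species can invade when rare, so the interior equilibrium is stable.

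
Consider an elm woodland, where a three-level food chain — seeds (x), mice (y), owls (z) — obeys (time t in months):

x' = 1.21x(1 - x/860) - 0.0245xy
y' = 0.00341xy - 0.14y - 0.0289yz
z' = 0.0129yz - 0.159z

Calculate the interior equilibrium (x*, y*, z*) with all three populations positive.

x* ≈ 645, y* ≈ 12.3, z* ≈ 71.3

From dz/dt = 0: 0.0129y* = 0.159, so y* = 12.3.
From dx/dt = 0: 1.21(1 - x*/860) = 0.0245·12.3, giving x* = 860·(1 - 0.25) = 645.
From dy/dt = 0: 0.00341·645 - 0.14 = 0.0289z*, so z* = 2.06/0.0289 = 71.3.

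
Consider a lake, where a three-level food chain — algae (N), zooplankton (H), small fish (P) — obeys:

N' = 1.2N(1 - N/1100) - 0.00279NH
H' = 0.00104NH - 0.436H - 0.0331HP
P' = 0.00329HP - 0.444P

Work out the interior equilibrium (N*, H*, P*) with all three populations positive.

N* ≈ 755, H* ≈ 135, P* ≈ 10.5

From dP/dt = 0: 0.00329H* = 0.444, so H* = 135.
From dN/dt = 0: 1.2(1 - N*/1100) = 0.00279·135, giving N* = 1100·(1 - 0.314) = 755.
From dH/dt = 0: 0.00104·755 - 0.436 = 0.0331P*, so P* = 0.349/0.0331 = 10.5.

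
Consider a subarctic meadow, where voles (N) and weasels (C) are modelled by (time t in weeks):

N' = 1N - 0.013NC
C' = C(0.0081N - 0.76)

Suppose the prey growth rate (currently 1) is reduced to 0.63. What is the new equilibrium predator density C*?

C* ≈ 48.5

At the interior fixed point, setting dN/dt = 0 with N > 0 fixes C* = (prey growth rate)/(NC coefficient) — independent of the other coefficients.
With the change, C* = 0.63/0.013 = 48.5; it falls from 76.9.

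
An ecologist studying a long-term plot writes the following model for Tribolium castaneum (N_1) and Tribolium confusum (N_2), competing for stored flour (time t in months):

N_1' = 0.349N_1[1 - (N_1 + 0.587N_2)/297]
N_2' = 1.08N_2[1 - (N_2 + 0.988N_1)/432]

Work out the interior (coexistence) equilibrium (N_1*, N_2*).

N_1* ≈ 103, N_2* ≈ 330

Setting both brackets to zero gives the nullclines N_1 + 0.587N_2 = 297 and 0.988N_1 + N_2 = 432.
Substituting N_2 = 432 - 0.988N_1 into the first: N_1(1 - 0.587·0.988) = 297 - 0.587·432.
So N_1* = 43.4/0.42 = 103, and then N_2* = 432 - 0.988·103 = 330.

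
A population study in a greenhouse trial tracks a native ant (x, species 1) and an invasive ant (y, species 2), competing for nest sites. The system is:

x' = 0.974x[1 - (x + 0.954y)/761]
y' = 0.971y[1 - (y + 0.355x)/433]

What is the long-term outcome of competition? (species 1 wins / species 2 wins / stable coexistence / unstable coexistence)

Compare the nullcline intercepts: K1/α12 = 761/0.954 = 798 > K2 = 433; K2/α21 = 433/0.355 = 1220 > K1 = 761.
Since both inequalities hold, each species can invade when rare, so the interior equilibrium is stable.

stable coexistence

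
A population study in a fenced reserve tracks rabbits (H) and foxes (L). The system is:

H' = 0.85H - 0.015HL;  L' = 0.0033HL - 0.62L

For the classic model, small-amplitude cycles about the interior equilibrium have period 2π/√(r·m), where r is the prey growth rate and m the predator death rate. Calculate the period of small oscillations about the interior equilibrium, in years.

Here r = 0.85 and m = 0.62, so r·m = 0.527.
ω = √0.527 = 0.726 per year, hence T = 2π/ω ≈ 8.66 years.

T ≈ 8.66 years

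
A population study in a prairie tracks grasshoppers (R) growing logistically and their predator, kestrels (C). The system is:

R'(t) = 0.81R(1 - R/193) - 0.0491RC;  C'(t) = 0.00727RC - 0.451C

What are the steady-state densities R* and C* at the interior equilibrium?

R* ≈ 62, C* ≈ 11.2

From dC/dt = 0 with C > 0: 0.00727R* = 0.451, so R* = 62.
Substitute into dR/dt = 0: 0.81(1 - 62/193) = 0.0491C*.
The bracket is 0.679, giving C* = 0.55/0.0491 = 11.2.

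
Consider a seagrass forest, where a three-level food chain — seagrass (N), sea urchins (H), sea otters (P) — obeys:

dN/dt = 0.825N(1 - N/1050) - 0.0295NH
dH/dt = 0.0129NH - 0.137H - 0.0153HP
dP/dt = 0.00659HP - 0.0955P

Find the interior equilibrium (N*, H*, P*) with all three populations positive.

N* ≈ 506, H* ≈ 14.5, P* ≈ 418

From dP/dt = 0: 0.00659H* = 0.0955, so H* = 14.5.
From dN/dt = 0: 0.825(1 - N*/1050) = 0.0295·14.5, giving N* = 1050·(1 - 0.518) = 506.
From dH/dt = 0: 0.0129·506 - 0.137 = 0.0153P*, so P* = 6.39/0.0153 = 418.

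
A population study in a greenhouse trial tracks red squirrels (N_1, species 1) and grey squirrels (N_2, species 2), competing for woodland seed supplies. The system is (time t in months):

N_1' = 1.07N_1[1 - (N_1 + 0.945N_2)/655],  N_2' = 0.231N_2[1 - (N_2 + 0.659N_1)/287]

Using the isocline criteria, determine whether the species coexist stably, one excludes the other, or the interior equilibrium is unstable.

species 1 excludes species 2

Compare the nullcline intercepts: K1/α12 = 655/0.945 = 693 > K2 = 287; K2/α21 = 287/0.659 = 436 < K1 = 655.
Since the inequalities point opposite ways, species 1 can invade but species 2 cannot.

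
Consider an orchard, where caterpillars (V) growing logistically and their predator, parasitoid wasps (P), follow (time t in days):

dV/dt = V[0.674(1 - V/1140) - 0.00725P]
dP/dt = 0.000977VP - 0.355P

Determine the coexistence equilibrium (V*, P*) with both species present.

From dP/dt = 0 with P > 0: 0.000977V* = 0.355, so V* = 363.
Substitute into dV/dt = 0: 0.674(1 - 363/1140) = 0.00725P*.
The bracket is 0.681, giving P* = 0.459/0.00725 = 63.3.

V* ≈ 363, P* ≈ 63.3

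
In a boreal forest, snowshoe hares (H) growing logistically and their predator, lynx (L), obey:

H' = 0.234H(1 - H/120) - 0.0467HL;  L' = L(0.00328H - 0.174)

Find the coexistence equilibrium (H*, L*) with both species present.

H* ≈ 53, L* ≈ 2.8

From dL/dt = 0 with L > 0: 0.00328H* = 0.174, so H* = 53.
Substitute into dH/dt = 0: 0.234(1 - 53/120) = 0.0467L*.
The bracket is 0.558, giving L* = 0.131/0.0467 = 2.8.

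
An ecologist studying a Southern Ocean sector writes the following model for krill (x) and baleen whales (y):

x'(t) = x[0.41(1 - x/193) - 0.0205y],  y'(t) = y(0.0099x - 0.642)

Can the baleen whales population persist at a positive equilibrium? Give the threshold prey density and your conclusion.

The predator equation gives dy/dt > 0 only when x > 0.642/0.0099 = 64.8.
Without the predator, x → K = 193. Since 193 > 64.8, the predator can invade and persist.

Threshold x = 64.8; K > 64.8, so yes, the predator persists.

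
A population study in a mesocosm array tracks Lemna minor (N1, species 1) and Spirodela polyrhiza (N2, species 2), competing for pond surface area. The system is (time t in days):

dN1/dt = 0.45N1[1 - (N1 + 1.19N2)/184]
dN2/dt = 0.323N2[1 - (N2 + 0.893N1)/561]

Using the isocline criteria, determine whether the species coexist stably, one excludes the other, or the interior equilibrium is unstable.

Compare the nullcline intercepts: K1/α12 = 184/1.19 = 155 < K2 = 561; K2/α21 = 561/0.893 = 628 > K1 = 184.
Since the inequalities point opposite ways, species 2 can invade but species 1 cannot.

species 2 excludes species 1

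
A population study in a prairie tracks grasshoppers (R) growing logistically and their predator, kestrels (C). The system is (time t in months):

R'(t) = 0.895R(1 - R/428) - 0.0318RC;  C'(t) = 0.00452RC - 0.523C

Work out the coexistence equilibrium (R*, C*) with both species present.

From dC/dt = 0 with C > 0: 0.00452R* = 0.523, so R* = 116.
Substitute into dR/dt = 0: 0.895(1 - 116/428) = 0.0318C*.
The bracket is 0.73, giving C* = 0.653/0.0318 = 20.5.

R* ≈ 116, C* ≈ 20.5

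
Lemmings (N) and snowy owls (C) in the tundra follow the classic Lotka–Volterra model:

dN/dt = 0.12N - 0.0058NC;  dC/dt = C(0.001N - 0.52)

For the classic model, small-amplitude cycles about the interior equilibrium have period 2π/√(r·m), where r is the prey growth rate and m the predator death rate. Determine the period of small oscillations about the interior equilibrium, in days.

T ≈ 25.2 days

Here r = 0.12 and m = 0.52, so r·m = 0.0624.
ω = √0.0624 = 0.25 per day, hence T = 2π/ω ≈ 25.2 days.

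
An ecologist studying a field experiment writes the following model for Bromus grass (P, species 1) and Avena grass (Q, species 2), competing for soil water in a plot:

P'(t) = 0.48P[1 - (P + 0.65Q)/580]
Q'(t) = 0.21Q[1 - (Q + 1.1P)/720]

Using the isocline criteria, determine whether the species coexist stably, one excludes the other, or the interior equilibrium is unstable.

Compare the nullcline intercepts: K1/α12 = 580/0.65 = 892 > K2 = 720; K2/α21 = 720/1.1 = 655 > K1 = 580.
Since both inequalities hold, each species can invade when rare, so the interior equilibrium is stable.

stable coexistence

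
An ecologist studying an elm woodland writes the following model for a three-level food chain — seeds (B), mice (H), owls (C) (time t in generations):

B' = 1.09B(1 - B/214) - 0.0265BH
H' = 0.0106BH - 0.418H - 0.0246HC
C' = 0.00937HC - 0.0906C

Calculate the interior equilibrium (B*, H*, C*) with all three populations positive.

From dC/dt = 0: 0.00937H* = 0.0906, so H* = 9.67.
From dB/dt = 0: 1.09(1 - B*/214) = 0.0265·9.67, giving B* = 214·(1 - 0.235) = 164.
From dH/dt = 0: 0.0106·164 - 0.418 = 0.0246C*, so C* = 1.32/0.0246 = 53.5.

B* ≈ 164, H* ≈ 9.67, C* ≈ 53.5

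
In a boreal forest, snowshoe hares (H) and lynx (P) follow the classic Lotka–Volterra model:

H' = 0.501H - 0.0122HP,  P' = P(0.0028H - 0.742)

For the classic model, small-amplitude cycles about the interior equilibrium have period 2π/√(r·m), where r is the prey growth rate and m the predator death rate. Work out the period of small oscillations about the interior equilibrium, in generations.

T ≈ 10.3 generations

Here r = 0.501 and m = 0.742, so r·m = 0.372.
ω = √0.372 = 0.61 per generation, hence T = 2π/ω ≈ 10.3 generations.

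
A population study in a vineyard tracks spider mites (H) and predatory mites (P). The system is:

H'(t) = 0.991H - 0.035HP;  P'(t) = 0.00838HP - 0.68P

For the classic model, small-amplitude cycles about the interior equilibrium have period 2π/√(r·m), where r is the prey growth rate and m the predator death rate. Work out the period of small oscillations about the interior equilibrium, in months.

T ≈ 7.65 months

Here r = 0.991 and m = 0.68, so r·m = 0.674.
ω = √0.674 = 0.821 per month, hence T = 2π/ω ≈ 7.65 months.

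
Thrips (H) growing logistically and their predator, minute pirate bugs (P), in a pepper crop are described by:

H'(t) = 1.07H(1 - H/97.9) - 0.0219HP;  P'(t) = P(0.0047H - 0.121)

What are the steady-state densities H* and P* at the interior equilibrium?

H* ≈ 25.7, P* ≈ 36

From dP/dt = 0 with P > 0: 0.0047H* = 0.121, so H* = 25.7.
Substitute into dH/dt = 0: 1.07(1 - 25.7/97.9) = 0.0219P*.
The bracket is 0.737, giving P* = 0.789/0.0219 = 36.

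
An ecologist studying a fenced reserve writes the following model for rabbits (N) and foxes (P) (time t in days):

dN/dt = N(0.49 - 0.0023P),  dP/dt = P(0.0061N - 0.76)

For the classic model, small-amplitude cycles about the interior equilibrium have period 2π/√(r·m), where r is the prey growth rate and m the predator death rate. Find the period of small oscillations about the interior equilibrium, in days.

T ≈ 10.3 days

Here r = 0.49 and m = 0.76, so r·m = 0.372.
ω = √0.372 = 0.61 per day, hence T = 2π/ω ≈ 10.3 days.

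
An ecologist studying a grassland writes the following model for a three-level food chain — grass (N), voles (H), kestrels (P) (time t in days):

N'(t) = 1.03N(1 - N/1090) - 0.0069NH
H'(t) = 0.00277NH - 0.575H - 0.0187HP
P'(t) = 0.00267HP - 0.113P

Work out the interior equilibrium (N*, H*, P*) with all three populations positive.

From dP/dt = 0: 0.00267H* = 0.113, so H* = 42.3.
From dN/dt = 0: 1.03(1 - N*/1090) = 0.0069·42.3, giving N* = 1090·(1 - 0.284) = 781.
From dH/dt = 0: 0.00277·781 - 0.575 = 0.0187P*, so P* = 1.59/0.0187 = 84.9.

N* ≈ 781, H* ≈ 42.3, P* ≈ 84.9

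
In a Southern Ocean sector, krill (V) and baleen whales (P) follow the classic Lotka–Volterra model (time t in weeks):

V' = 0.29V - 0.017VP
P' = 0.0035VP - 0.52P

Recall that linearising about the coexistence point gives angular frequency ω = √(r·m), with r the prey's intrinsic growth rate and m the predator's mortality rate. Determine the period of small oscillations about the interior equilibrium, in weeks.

Here r = 0.29 and m = 0.52, so r·m = 0.151.
ω = √0.151 = 0.388 per week, hence T = 2π/ω ≈ 16.2 weeks.

T ≈ 16.2 weeks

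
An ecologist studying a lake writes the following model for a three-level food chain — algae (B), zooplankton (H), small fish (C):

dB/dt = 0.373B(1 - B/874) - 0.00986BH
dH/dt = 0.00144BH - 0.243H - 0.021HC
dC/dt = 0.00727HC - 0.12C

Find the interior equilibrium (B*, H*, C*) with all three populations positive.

From dC/dt = 0: 0.00727H* = 0.12, so H* = 16.5.
From dB/dt = 0: 0.373(1 - B*/874) = 0.00986·16.5, giving B* = 874·(1 - 0.436) = 493.
From dH/dt = 0: 0.00144·493 - 0.243 = 0.021C*, so C* = 0.466/0.021 = 22.2.

B* ≈ 493, H* ≈ 16.5, C* ≈ 22.2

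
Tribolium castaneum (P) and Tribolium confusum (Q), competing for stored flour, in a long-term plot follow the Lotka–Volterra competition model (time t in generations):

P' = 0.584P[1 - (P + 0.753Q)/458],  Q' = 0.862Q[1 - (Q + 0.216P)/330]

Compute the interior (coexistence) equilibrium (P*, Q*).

Setting both brackets to zero gives the nullclines P + 0.753Q = 458 and 0.216P + Q = 330.
Substituting Q = 330 - 0.216P into the first: P(1 - 0.753·0.216) = 458 - 0.753·330.
So P* = 210/0.837 = 250, and then Q* = 330 - 0.216·250 = 276.

P* ≈ 250, Q* ≈ 276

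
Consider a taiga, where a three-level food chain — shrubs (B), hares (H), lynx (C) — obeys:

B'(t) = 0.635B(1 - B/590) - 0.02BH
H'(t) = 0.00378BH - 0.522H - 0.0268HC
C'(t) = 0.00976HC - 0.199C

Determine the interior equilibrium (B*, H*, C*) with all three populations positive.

B* ≈ 211, H* ≈ 20.4, C* ≈ 10.3

From dC/dt = 0: 0.00976H* = 0.199, so H* = 20.4.
From dB/dt = 0: 0.635(1 - B*/590) = 0.02·20.4, giving B* = 590·(1 - 0.642) = 211.
From dH/dt = 0: 0.00378·211 - 0.522 = 0.0268C*, so C* = 0.276/0.0268 = 10.3.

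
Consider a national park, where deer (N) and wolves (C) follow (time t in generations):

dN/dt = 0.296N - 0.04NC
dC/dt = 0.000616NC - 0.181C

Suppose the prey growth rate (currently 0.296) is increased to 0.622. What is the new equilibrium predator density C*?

C* ≈ 15.5

At the interior fixed point, setting dN/dt = 0 with N > 0 fixes C* = (prey growth rate)/(NC coefficient) — independent of the other coefficients.
With the change, C* = 0.622/0.04 = 15.5; it rises from 7.4.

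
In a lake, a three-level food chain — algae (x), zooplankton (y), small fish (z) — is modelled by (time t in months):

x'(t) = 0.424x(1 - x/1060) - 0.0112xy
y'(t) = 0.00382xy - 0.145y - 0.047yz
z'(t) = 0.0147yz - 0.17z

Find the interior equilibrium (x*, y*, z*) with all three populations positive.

x* ≈ 736, y* ≈ 11.6, z* ≈ 56.7

From dz/dt = 0: 0.0147y* = 0.17, so y* = 11.6.
From dx/dt = 0: 0.424(1 - x*/1060) = 0.0112·11.6, giving x* = 1060·(1 - 0.305) = 736.
From dy/dt = 0: 0.00382·736 - 0.145 = 0.047z*, so z* = 2.67/0.047 = 56.7.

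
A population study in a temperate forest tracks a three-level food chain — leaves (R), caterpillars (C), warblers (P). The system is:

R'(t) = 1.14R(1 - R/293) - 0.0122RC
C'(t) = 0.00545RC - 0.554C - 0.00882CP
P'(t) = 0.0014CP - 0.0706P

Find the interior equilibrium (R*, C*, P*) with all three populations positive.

R* ≈ 135, C* ≈ 50.4, P* ≈ 20.5

From dP/dt = 0: 0.0014C* = 0.0706, so C* = 50.4.
From dR/dt = 0: 1.14(1 - R*/293) = 0.0122·50.4, giving R* = 293·(1 - 0.54) = 135.
From dC/dt = 0: 0.00545·135 - 0.554 = 0.00882P*, so P* = 0.181/0.00882 = 20.5.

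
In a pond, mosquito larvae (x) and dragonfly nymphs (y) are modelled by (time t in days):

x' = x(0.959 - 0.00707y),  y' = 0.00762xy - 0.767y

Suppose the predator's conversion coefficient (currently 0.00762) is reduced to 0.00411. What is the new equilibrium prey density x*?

At the interior fixed point, setting dy/dt = 0 with y > 0 fixes x* = (predator death rate)/(xy coefficient) — independent of the other coefficients.
With the change, x* = 0.767/0.00411 = 187; it rises from 101.

x* ≈ 187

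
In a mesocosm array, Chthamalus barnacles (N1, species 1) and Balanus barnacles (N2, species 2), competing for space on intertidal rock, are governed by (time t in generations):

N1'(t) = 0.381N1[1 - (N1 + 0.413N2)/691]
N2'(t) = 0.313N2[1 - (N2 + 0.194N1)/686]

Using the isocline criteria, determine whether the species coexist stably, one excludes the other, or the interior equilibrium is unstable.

stable coexistence

Compare the nullcline intercepts: K1/α12 = 691/0.413 = 1670 > K2 = 686; K2/α21 = 686/0.194 = 3540 > K1 = 691.
Since both inequalities hold, each species can invade when rare, so the interior equilibrium is stable.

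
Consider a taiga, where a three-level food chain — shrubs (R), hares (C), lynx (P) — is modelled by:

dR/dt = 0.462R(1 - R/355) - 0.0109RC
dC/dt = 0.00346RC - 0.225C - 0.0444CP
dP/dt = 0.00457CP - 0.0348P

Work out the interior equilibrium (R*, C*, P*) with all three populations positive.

R* ≈ 291, C* ≈ 7.61, P* ≈ 17.6

From dP/dt = 0: 0.00457C* = 0.0348, so C* = 7.61.
From dR/dt = 0: 0.462(1 - R*/355) = 0.0109·7.61, giving R* = 355·(1 - 0.18) = 291.
From dC/dt = 0: 0.00346·291 - 0.225 = 0.0444P*, so P* = 0.783/0.0444 = 17.6.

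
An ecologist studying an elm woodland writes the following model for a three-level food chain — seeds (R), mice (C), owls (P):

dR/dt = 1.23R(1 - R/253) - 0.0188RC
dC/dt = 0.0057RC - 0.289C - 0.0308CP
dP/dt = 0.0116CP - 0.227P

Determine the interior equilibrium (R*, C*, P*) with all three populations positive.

R* ≈ 177, C* ≈ 19.6, P* ≈ 23.4

From dP/dt = 0: 0.0116C* = 0.227, so C* = 19.6.
From dR/dt = 0: 1.23(1 - R*/253) = 0.0188·19.6, giving R* = 253·(1 - 0.299) = 177.
From dC/dt = 0: 0.0057·177 - 0.289 = 0.0308P*, so P* = 0.722/0.0308 = 23.4.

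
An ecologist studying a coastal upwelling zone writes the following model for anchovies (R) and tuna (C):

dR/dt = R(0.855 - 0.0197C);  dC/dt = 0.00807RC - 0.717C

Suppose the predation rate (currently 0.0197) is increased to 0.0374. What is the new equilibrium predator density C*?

At the interior fixed point, setting dR/dt = 0 with R > 0 fixes C* = (prey growth rate)/(RC coefficient) — independent of the other coefficients.
With the change, C* = 0.855/0.0374 = 22.9; it falls from 43.4.

C* ≈ 22.9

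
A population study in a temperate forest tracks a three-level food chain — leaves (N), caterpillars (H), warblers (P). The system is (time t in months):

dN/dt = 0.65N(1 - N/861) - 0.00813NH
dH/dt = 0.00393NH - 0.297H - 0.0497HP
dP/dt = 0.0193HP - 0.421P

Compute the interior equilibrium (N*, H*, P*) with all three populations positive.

N* ≈ 626, H* ≈ 21.8, P* ≈ 43.5

From dP/dt = 0: 0.0193H* = 0.421, so H* = 21.8.
From dN/dt = 0: 0.65(1 - N*/861) = 0.00813·21.8, giving N* = 861·(1 - 0.273) = 626.
From dH/dt = 0: 0.00393·626 - 0.297 = 0.0497P*, so P* = 2.16/0.0497 = 43.5.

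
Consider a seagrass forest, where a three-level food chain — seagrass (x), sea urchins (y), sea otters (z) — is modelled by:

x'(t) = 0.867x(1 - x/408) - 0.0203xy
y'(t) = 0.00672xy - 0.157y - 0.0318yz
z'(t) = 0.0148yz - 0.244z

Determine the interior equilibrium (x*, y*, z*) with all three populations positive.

From dz/dt = 0: 0.0148y* = 0.244, so y* = 16.5.
From dx/dt = 0: 0.867(1 - x*/408) = 0.0203·16.5, giving x* = 408·(1 - 0.386) = 251.
From dy/dt = 0: 0.00672·251 - 0.157 = 0.0318z*, so z* = 1.53/0.0318 = 48.

x* ≈ 251, y* ≈ 16.5, z* ≈ 48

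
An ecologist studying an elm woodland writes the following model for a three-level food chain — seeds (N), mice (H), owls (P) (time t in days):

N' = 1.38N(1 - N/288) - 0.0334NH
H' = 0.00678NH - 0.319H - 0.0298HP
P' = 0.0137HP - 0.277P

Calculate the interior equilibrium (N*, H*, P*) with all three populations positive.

N* ≈ 147, H* ≈ 20.2, P* ≈ 22.8

From dP/dt = 0: 0.0137H* = 0.277, so H* = 20.2.
From dN/dt = 0: 1.38(1 - N*/288) = 0.0334·20.2, giving N* = 288·(1 - 0.489) = 147.
From dH/dt = 0: 0.00678·147 - 0.319 = 0.0298P*, so P* = 0.678/0.0298 = 22.8.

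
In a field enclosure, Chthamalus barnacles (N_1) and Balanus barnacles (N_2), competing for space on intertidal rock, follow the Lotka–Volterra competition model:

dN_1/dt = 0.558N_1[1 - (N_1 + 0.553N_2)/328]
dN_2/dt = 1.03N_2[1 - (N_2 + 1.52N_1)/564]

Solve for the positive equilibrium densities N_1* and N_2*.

Setting both brackets to zero gives the nullclines N_1 + 0.553N_2 = 328 and 1.52N_1 + N_2 = 564.
Substituting N_2 = 564 - 1.52N_1 into the first: N_1(1 - 0.553·1.52) = 328 - 0.553·564.
So N_1* = 16.1/0.159 = 101, and then N_2* = 564 - 1.52·101 = 410.

N_1* ≈ 101, N_2* ≈ 410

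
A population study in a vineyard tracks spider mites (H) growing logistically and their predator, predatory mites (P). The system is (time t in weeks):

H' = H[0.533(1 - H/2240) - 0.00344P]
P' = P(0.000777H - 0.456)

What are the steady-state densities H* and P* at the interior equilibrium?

H* ≈ 587, P* ≈ 114

From dP/dt = 0 with P > 0: 0.000777H* = 0.456, so H* = 587.
Substitute into dH/dt = 0: 0.533(1 - 587/2240) = 0.00344P*.
The bracket is 0.738, giving P* = 0.393/0.00344 = 114.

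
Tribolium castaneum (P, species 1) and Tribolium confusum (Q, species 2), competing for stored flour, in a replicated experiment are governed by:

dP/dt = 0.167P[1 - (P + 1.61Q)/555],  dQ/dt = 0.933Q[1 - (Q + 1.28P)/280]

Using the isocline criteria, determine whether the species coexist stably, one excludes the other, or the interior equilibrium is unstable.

species 1 excludes species 2

Compare the nullcline intercepts: K1/α12 = 555/1.61 = 345 > K2 = 280; K2/α21 = 280/1.28 = 219 < K1 = 555.
Since the inequalities point opposite ways, species 1 can invade but species 2 cannot.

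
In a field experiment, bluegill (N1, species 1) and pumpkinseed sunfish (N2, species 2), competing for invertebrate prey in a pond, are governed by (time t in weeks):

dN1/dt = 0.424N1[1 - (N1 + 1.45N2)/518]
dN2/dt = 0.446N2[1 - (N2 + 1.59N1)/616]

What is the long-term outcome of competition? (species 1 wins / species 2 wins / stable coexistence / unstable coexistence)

unstable coexistence (outcome depends on initial conditions)

Compare the nullcline intercepts: K1/α12 = 518/1.45 = 357 < K2 = 616; K2/α21 = 616/1.59 = 387 < K1 = 518.
Since both are reversed, neither can invade when rare; the interior point is a saddle.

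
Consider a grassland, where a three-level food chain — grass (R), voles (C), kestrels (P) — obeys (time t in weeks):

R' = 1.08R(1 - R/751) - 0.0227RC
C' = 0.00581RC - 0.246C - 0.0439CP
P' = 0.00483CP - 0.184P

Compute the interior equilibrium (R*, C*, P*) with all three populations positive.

From dP/dt = 0: 0.00483C* = 0.184, so C* = 38.1.
From dR/dt = 0: 1.08(1 - R*/751) = 0.0227·38.1, giving R* = 751·(1 - 0.801) = 150.
From dC/dt = 0: 0.00581·150 - 0.246 = 0.0439P*, so P* = 0.624/0.0439 = 14.2.

R* ≈ 150, C* ≈ 38.1, P* ≈ 14.2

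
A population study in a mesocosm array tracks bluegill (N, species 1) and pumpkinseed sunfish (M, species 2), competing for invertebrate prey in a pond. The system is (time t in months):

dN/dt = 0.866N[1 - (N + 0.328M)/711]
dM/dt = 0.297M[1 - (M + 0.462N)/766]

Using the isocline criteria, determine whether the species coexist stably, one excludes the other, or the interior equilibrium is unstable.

stable coexistence

Compare the nullcline intercepts: K1/α12 = 711/0.328 = 2170 > K2 = 766; K2/α21 = 766/0.462 = 1660 > K1 = 711.
Since both inequalities hold, each species can invade when rare, so the interior equilibrium is stable.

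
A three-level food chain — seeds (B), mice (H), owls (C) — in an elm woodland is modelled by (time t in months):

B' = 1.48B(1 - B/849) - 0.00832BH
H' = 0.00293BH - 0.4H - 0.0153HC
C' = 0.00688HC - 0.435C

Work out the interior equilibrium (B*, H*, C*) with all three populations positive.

B* ≈ 547, H* ≈ 63.2, C* ≈ 78.7

From dC/dt = 0: 0.00688H* = 0.435, so H* = 63.2.
From dB/dt = 0: 1.48(1 - B*/849) = 0.00832·63.2, giving B* = 849·(1 - 0.355) = 547.
From dH/dt = 0: 0.00293·547 - 0.4 = 0.0153C*, so C* = 1.2/0.0153 = 78.7.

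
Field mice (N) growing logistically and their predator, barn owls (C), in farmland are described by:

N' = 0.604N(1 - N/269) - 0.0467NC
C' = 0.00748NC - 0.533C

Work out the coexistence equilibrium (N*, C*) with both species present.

From dC/dt = 0 with C > 0: 0.00748N* = 0.533, so N* = 71.3.
Substitute into dN/dt = 0: 0.604(1 - 71.3/269) = 0.0467C*.
The bracket is 0.735, giving C* = 0.444/0.0467 = 9.51.

N* ≈ 71.3, C* ≈ 9.51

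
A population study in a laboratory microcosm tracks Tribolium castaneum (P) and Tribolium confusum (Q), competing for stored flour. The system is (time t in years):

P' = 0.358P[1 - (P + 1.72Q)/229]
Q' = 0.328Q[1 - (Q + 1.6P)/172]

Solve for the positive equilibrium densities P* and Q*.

Setting both brackets to zero gives the nullclines P + 1.72Q = 229 and 1.6P + Q = 172.
Substituting Q = 172 - 1.6P into the first: P(1 - 1.72·1.6) = 229 - 1.72·172.
So P* = -66.8/-1.75 = 38.2, and then Q* = 172 - 1.6·38.2 = 111.

P* ≈ 38.2, Q* ≈ 111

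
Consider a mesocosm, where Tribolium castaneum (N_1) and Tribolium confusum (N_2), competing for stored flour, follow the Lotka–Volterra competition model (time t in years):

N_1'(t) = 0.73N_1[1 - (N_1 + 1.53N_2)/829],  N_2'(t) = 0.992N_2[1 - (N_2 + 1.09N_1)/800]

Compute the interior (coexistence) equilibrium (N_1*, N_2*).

N_1* ≈ 592, N_2* ≈ 155

Setting both brackets to zero gives the nullclines N_1 + 1.53N_2 = 829 and 1.09N_1 + N_2 = 800.
Substituting N_2 = 800 - 1.09N_1 into the first: N_1(1 - 1.53·1.09) = 829 - 1.53·800.
So N_1* = -395/-0.668 = 592, and then N_2* = 800 - 1.09·592 = 155.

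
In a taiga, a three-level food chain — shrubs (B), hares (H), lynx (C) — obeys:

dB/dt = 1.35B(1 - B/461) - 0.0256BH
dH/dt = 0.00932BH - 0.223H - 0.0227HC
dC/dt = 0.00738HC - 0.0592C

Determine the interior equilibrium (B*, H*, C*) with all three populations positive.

B* ≈ 391, H* ≈ 8.02, C* ≈ 151

From dC/dt = 0: 0.00738H* = 0.0592, so H* = 8.02.
From dB/dt = 0: 1.35(1 - B*/461) = 0.0256·8.02, giving B* = 461·(1 - 0.152) = 391.
From dH/dt = 0: 0.00932·391 - 0.223 = 0.0227C*, so C* = 3.42/0.0227 = 151.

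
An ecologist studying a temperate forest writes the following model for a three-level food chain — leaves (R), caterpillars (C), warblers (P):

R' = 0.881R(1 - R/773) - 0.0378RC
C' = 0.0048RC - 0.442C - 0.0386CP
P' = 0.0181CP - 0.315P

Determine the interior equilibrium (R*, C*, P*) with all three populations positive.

From dP/dt = 0: 0.0181C* = 0.315, so C* = 17.4.
From dR/dt = 0: 0.881(1 - R*/773) = 0.0378·17.4, giving R* = 773·(1 - 0.747) = 196.
From dC/dt = 0: 0.0048·196 - 0.442 = 0.0386P*, so P* = 0.498/0.0386 = 12.9.

R* ≈ 196, C* ≈ 17.4, P* ≈ 12.9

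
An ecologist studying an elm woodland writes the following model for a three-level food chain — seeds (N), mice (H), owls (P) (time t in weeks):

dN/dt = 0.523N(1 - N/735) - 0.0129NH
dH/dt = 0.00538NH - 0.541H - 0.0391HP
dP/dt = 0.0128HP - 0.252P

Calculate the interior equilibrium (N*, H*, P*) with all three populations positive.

From dP/dt = 0: 0.0128H* = 0.252, so H* = 19.7.
From dN/dt = 0: 0.523(1 - N*/735) = 0.0129·19.7, giving N* = 735·(1 - 0.486) = 378.
From dH/dt = 0: 0.00538·378 - 0.541 = 0.0391P*, so P* = 1.49/0.0391 = 38.2.

N* ≈ 378, H* ≈ 19.7, P* ≈ 38.2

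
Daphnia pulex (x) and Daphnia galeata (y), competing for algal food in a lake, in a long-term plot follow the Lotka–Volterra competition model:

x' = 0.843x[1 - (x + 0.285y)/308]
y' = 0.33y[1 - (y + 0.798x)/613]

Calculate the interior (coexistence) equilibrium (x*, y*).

Setting both brackets to zero gives the nullclines x + 0.285y = 308 and 0.798x + y = 613.
Substituting y = 613 - 0.798x into the first: x(1 - 0.285·0.798) = 308 - 0.285·613.
So x* = 133/0.773 = 173, and then y* = 613 - 0.798·173 = 475.

x* ≈ 173, y* ≈ 475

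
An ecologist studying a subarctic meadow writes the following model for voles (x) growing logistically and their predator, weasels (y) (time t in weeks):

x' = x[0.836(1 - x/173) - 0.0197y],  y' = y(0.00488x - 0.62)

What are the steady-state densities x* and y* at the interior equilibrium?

From dy/dt = 0 with y > 0: 0.00488x* = 0.62, so x* = 127.
Substitute into dx/dt = 0: 0.836(1 - 127/173) = 0.0197y*.
The bracket is 0.266, giving y* = 0.222/0.0197 = 11.3.

x* ≈ 127, y* ≈ 11.3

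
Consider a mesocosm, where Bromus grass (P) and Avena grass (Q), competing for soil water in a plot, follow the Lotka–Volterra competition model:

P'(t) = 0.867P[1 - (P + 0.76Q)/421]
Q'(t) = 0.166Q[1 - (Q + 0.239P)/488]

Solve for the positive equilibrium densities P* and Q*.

Setting both brackets to zero gives the nullclines P + 0.76Q = 421 and 0.239P + Q = 488.
Substituting Q = 488 - 0.239P into the first: P(1 - 0.76·0.239) = 421 - 0.76·488.
So P* = 50.1/0.818 = 61.2, and then Q* = 488 - 0.239·61.2 = 473.

P* ≈ 61.2, Q* ≈ 473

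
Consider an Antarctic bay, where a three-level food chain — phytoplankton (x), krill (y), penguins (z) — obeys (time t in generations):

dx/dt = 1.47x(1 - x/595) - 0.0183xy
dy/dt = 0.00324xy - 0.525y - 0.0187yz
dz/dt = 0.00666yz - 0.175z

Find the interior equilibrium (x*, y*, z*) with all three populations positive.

From dz/dt = 0: 0.00666y* = 0.175, so y* = 26.3.
From dx/dt = 0: 1.47(1 - x*/595) = 0.0183·26.3, giving x* = 595·(1 - 0.327) = 400.
From dy/dt = 0: 0.00324·400 - 0.525 = 0.0187z*, so z* = 0.772/0.0187 = 41.3.

x* ≈ 400, y* ≈ 26.3, z* ≈ 41.3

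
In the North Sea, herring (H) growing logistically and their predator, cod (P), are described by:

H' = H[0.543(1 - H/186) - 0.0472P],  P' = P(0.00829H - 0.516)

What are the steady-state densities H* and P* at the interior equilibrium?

From dP/dt = 0 with P > 0: 0.00829H* = 0.516, so H* = 62.2.
Substitute into dH/dt = 0: 0.543(1 - 62.2/186) = 0.0472P*.
The bracket is 0.665, giving P* = 0.361/0.0472 = 7.65.

H* ≈ 62.2, P* ≈ 7.65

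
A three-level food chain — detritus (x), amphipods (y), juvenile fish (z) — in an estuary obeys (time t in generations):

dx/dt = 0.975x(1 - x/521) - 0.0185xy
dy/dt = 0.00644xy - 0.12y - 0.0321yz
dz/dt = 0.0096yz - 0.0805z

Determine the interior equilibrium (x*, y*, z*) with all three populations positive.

x* ≈ 438, y* ≈ 8.39, z* ≈ 84.2

From dz/dt = 0: 0.0096y* = 0.0805, so y* = 8.39.
From dx/dt = 0: 0.975(1 - x*/521) = 0.0185·8.39, giving x* = 521·(1 - 0.159) = 438.
From dy/dt = 0: 0.00644·438 - 0.12 = 0.0321z*, so z* = 2.7/0.0321 = 84.2.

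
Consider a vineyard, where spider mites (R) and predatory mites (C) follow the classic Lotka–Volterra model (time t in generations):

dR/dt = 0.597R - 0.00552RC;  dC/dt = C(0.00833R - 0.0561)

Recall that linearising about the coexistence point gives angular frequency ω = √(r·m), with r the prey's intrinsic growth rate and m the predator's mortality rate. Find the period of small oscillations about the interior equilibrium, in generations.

Here r = 0.597 and m = 0.0561, so r·m = 0.0335.
ω = √0.0335 = 0.183 per generation, hence T = 2π/ω ≈ 34.3 generations.

T ≈ 34.3 generations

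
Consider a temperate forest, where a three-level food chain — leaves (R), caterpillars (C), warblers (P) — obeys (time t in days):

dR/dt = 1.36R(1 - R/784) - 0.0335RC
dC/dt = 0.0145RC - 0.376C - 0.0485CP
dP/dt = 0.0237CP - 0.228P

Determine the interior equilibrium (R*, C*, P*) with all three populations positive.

R* ≈ 598, C* ≈ 9.62, P* ≈ 171

From dP/dt = 0: 0.0237C* = 0.228, so C* = 9.62.
From dR/dt = 0: 1.36(1 - R*/784) = 0.0335·9.62, giving R* = 784·(1 - 0.237) = 598.
From dC/dt = 0: 0.0145·598 - 0.376 = 0.0485P*, so P* = 8.3/0.0485 = 171.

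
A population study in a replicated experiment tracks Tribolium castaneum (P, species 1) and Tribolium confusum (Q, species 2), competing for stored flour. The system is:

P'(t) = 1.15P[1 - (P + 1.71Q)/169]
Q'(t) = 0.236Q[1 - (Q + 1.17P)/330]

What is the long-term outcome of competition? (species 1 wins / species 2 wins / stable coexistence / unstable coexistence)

species 2 excludes species 1

Compare the nullcline intercepts: K1/α12 = 169/1.71 = 98.8 < K2 = 330; K2/α21 = 330/1.17 = 282 > K1 = 169.
Since the inequalities point opposite ways, species 2 can invade but species 1 cannot.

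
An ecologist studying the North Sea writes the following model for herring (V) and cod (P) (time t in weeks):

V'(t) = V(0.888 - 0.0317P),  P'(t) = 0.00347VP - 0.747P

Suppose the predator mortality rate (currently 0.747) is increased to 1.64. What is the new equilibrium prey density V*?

V* ≈ 473

At the interior fixed point, setting dP/dt = 0 with P > 0 fixes V* = (predator death rate)/(VP coefficient) — independent of the other coefficients.
With the change, V* = 1.64/0.00347 = 473; it rises from 215.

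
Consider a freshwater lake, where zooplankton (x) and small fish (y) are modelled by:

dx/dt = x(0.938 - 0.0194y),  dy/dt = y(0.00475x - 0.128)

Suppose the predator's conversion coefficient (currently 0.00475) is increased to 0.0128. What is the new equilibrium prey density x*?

At the interior fixed point, setting dy/dt = 0 with y > 0 fixes x* = (predator death rate)/(xy coefficient) — independent of the other coefficients.
With the change, x* = 0.128/0.0128 = 10; it falls from 26.9.

x* ≈ 10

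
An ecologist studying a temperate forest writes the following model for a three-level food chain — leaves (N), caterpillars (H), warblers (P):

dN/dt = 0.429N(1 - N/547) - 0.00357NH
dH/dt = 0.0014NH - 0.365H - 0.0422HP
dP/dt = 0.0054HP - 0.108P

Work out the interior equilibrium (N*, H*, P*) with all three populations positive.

From dP/dt = 0: 0.0054H* = 0.108, so H* = 20.
From dN/dt = 0: 0.429(1 - N*/547) = 0.00357·20, giving N* = 547·(1 - 0.166) = 456.
From dH/dt = 0: 0.0014·456 - 0.365 = 0.0422P*, so P* = 0.273/0.0422 = 6.48.

N* ≈ 456, H* ≈ 20, P* ≈ 6.48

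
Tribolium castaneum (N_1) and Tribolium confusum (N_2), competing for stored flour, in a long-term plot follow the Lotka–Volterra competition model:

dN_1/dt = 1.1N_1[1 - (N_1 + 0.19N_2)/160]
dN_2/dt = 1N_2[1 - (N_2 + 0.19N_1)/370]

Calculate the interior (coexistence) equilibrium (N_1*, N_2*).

Setting both brackets to zero gives the nullclines N_1 + 0.19N_2 = 160 and 0.19N_1 + N_2 = 370.
Substituting N_2 = 370 - 0.19N_1 into the first: N_1(1 - 0.19·0.19) = 160 - 0.19·370.
So N_1* = 89.7/0.964 = 93.1, and then N_2* = 370 - 0.19·93.1 = 352.

N_1* ≈ 93.1, N_2* ≈ 352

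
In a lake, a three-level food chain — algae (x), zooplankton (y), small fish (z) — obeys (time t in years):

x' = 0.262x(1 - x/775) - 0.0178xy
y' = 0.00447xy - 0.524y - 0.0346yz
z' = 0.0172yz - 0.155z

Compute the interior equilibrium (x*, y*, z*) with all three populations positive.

From dz/dt = 0: 0.0172y* = 0.155, so y* = 9.01.
From dx/dt = 0: 0.262(1 - x*/775) = 0.0178·9.01, giving x* = 775·(1 - 0.612) = 301.
From dy/dt = 0: 0.00447·301 - 0.524 = 0.0346z*, so z* = 0.819/0.0346 = 23.7.

x* ≈ 301, y* ≈ 9.01, z* ≈ 23.7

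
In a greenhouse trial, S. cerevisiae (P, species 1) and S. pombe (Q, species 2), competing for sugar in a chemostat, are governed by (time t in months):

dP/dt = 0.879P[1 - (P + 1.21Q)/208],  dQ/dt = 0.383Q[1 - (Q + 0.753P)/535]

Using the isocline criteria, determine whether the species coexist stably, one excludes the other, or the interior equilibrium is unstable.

Compare the nullcline intercepts: K1/α12 = 208/1.21 = 172 < K2 = 535; K2/α21 = 535/0.753 = 710 > K1 = 208.
Since the inequalities point opposite ways, species 2 can invade but species 1 cannot.

species 2 excludes species 1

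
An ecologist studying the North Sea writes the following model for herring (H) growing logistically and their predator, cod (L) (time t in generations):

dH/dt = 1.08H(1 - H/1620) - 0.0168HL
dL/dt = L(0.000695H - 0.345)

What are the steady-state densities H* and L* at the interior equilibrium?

From dL/dt = 0 with L > 0: 0.000695H* = 0.345, so H* = 496.
Substitute into dH/dt = 0: 1.08(1 - 496/1620) = 0.0168L*.
The bracket is 0.694, giving L* = 0.749/0.0168 = 44.6.

H* ≈ 496, L* ≈ 44.6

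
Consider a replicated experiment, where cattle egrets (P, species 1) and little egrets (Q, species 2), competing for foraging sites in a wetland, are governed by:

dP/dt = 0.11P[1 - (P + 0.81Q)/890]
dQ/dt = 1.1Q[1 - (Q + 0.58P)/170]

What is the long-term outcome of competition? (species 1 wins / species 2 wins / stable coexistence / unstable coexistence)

Compare the nullcline intercepts: K1/α12 = 890/0.81 = 1100 > K2 = 170; K2/α21 = 170/0.58 = 293 < K1 = 890.
Since the inequalities point opposite ways, species 1 can invade but species 2 cannot.

species 1 excludes species 2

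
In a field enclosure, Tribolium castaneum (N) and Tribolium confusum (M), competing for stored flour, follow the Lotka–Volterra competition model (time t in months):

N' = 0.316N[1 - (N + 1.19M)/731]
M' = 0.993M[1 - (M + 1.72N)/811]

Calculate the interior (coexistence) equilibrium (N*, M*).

N* ≈ 224, M* ≈ 426

Setting both brackets to zero gives the nullclines N + 1.19M = 731 and 1.72N + M = 811.
Substituting M = 811 - 1.72N into the first: N(1 - 1.19·1.72) = 731 - 1.19·811.
So N* = -234/-1.05 = 224, and then M* = 811 - 1.72·224 = 426.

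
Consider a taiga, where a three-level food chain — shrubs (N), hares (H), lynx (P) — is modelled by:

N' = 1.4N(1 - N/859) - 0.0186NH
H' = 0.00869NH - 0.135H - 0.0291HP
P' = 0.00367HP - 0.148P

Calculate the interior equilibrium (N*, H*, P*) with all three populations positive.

N* ≈ 399, H* ≈ 40.3, P* ≈ 114

From dP/dt = 0: 0.00367H* = 0.148, so H* = 40.3.
From dN/dt = 0: 1.4(1 - N*/859) = 0.0186·40.3, giving N* = 859·(1 - 0.536) = 399.
From dH/dt = 0: 0.00869·399 - 0.135 = 0.0291P*, so P* = 3.33/0.0291 = 114.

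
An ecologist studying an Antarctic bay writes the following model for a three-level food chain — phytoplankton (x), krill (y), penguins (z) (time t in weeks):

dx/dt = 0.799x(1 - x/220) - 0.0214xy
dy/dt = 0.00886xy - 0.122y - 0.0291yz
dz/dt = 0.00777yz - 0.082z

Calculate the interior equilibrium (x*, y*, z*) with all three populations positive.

From dz/dt = 0: 0.00777y* = 0.082, so y* = 10.6.
From dx/dt = 0: 0.799(1 - x*/220) = 0.0214·10.6, giving x* = 220·(1 - 0.283) = 158.
From dy/dt = 0: 0.00886·158 - 0.122 = 0.0291z*, so z* = 1.28/0.0291 = 43.9.

x* ≈ 158, y* ≈ 10.6, z* ≈ 43.9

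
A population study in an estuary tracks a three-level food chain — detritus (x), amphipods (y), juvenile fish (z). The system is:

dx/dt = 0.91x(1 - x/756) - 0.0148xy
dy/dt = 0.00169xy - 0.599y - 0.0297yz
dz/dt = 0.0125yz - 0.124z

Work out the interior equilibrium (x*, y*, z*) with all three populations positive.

x* ≈ 634, y* ≈ 9.92, z* ≈ 15.9

From dz/dt = 0: 0.0125y* = 0.124, so y* = 9.92.
From dx/dt = 0: 0.91(1 - x*/756) = 0.0148·9.92, giving x* = 756·(1 - 0.161) = 634.
From dy/dt = 0: 0.00169·634 - 0.599 = 0.0297z*, so z* = 0.473/0.0297 = 15.9.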